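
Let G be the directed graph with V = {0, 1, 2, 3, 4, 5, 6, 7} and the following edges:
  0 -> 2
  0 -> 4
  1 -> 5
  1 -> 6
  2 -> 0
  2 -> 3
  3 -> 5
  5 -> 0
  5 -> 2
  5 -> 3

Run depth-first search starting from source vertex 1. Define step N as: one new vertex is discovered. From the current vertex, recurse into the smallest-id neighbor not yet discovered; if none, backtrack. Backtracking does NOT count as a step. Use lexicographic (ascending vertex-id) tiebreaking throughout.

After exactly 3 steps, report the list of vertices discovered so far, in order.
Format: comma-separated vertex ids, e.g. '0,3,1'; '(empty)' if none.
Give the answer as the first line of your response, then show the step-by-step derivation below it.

1,5,0

step 1: discover 1; path=1; order=1
step 2: discover 5; path=1>5; order=1,5
step 3: discover 0; path=1>5>0; order=1,5,0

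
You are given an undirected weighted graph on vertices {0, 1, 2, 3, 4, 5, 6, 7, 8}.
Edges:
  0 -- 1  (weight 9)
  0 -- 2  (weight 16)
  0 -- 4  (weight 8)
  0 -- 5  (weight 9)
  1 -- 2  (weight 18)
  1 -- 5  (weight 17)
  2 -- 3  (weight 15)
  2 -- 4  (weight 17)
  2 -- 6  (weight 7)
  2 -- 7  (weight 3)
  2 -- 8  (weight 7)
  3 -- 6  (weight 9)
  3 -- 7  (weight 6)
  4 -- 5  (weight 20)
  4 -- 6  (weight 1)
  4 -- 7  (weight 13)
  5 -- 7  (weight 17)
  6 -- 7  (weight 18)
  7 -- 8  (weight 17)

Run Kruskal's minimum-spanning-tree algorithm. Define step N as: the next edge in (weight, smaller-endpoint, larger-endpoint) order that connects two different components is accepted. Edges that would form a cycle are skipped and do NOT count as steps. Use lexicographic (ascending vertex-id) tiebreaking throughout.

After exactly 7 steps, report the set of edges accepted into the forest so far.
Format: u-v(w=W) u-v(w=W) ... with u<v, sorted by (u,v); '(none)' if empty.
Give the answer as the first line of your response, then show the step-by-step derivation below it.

0-1(w=9) 0-4(w=8) 2-6(w=7) 2-7(w=3) 2-8(w=7) 3-7(w=6) 4-6(w=1)

step 1: add edge 4-6 (w=1); MST = {4-6(w=1)}
step 2: add edge 2-7 (w=3); MST = {2-7(w=3) 4-6(w=1)}
step 3: add edge 3-7 (w=6); MST = {2-7(w=3) 3-7(w=6) 4-6(w=1)}
step 4: add edge 2-6 (w=7); MST = {2-6(w=7) 2-7(w=3) 3-7(w=6) 4-6(w=1)}
step 5: add edge 2-8 (w=7); MST = {2-6(w=7) 2-7(w=3) 2-8(w=7) 3-7(w=6) 4-6(w=1)}
step 6: add edge 0-4 (w=8); MST = {0-4(w=8) 2-6(w=7) 2-7(w=3) 2-8(w=7) 3-7(w=6) 4-6(w=1)}
step 7: add edge 0-1 (w=9); MST = {0-1(w=9) 0-4(w=8) 2-6(w=7) 2-7(w=3) 2-8(w=7) 3-7(w=6) 4-6(w=1)}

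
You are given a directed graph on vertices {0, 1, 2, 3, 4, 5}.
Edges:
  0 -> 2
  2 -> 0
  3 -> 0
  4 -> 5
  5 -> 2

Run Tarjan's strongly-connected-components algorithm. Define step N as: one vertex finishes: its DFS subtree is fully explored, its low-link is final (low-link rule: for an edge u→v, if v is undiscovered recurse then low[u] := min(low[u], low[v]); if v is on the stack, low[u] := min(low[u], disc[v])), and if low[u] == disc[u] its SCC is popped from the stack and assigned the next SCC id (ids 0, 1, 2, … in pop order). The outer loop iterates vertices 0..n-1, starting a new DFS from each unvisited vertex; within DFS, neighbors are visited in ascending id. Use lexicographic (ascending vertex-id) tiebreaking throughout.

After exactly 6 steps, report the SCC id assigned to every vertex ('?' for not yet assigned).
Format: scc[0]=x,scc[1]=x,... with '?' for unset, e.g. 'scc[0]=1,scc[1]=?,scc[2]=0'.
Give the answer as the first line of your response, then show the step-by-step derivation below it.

scc[0]=0,scc[1]=1,scc[2]=0,scc[3]=2,scc[4]=4,scc[5]=3

step 1: low=(low[0]=0,low[1]=?,low[2]=0,low[3]=?,low[4]=?,low[5]=?); scc=(scc[0]=?,scc[1]=?,scc[2]=?,scc[3]=?,scc[4]=?,scc[5]=?)
step 2: low=(low[0]=0,low[1]=?,low[2]=0,low[3]=?,low[4]=?,low[5]=?); scc=(scc[0]=0,scc[1]=?,scc[2]=0,scc[3]=?,scc[4]=?,scc[5]=?)
step 3: low=(low[0]=0,low[1]=2,low[2]=0,low[3]=?,low[4]=?,low[5]=?); scc=(scc[0]=0,scc[1]=1,scc[2]=0,scc[3]=?,scc[4]=?,scc[5]=?)
step 4: low=(low[0]=0,low[1]=2,low[2]=0,low[3]=3,low[4]=?,low[5]=?); scc=(scc[0]=0,scc[1]=1,scc[2]=0,scc[3]=2,scc[4]=?,scc[5]=?)
step 5: low=(low[0]=0,low[1]=2,low[2]=0,low[3]=3,low[4]=4,low[5]=5); scc=(scc[0]=0,scc[1]=1,scc[2]=0,scc[3]=2,scc[4]=?,scc[5]=3)
step 6: low=(low[0]=0,low[1]=2,low[2]=0,low[3]=3,low[4]=4,low[5]=5); scc=(scc[0]=0,scc[1]=1,scc[2]=0,scc[3]=2,scc[4]=4,scc[5]=3)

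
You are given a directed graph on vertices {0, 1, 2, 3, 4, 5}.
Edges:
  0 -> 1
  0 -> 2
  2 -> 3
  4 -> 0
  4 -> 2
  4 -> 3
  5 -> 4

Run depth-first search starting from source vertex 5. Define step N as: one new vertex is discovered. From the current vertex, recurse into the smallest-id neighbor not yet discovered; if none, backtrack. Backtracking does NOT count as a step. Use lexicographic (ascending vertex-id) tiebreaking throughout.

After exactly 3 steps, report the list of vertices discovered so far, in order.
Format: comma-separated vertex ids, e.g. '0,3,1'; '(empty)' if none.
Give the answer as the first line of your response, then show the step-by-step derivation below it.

5,4,0

step 1: discover 5; path=5; order=5
step 2: discover 4; path=5>4; order=5,4
step 3: discover 0; path=5>4>0; order=5,4,0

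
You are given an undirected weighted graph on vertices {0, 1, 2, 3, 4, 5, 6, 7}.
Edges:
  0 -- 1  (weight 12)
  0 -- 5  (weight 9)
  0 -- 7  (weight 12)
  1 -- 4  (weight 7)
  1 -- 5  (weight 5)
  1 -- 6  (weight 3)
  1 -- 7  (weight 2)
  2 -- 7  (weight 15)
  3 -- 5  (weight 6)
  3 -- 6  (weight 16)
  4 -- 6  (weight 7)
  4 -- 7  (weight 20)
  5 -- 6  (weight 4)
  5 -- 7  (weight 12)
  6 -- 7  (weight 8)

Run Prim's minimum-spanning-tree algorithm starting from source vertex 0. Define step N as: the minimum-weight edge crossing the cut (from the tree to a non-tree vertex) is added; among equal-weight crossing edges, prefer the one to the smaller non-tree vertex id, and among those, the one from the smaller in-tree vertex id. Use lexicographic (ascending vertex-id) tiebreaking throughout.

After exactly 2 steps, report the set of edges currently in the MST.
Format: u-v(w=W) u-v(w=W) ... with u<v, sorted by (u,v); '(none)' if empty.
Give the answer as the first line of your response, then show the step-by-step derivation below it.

0-5(w=9) 5-6(w=4)

step 1: add edge 0-5 (w=9); MST = {0-5(w=9)}
step 2: add edge 5-6 (w=4); MST = {0-5(w=9) 5-6(w=4)}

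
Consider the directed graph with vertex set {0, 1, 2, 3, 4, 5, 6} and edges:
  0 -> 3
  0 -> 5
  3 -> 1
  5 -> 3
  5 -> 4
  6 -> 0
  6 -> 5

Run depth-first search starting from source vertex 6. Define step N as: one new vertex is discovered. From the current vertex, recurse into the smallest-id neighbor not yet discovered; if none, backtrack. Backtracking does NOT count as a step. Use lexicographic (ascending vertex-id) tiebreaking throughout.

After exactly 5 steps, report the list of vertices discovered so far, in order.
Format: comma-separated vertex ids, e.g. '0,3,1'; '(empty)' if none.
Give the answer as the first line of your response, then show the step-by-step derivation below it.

6,0,3,1,5

step 1: discover 6; path=6; order=6
step 2: discover 0; path=6>0; order=6,0
step 3: discover 3; path=6>0>3; order=6,0,3
step 4: discover 1; path=6>0>3>1; order=6,0,3,1
step 5: discover 5; path=6>0>5; order=6,0,3,1,5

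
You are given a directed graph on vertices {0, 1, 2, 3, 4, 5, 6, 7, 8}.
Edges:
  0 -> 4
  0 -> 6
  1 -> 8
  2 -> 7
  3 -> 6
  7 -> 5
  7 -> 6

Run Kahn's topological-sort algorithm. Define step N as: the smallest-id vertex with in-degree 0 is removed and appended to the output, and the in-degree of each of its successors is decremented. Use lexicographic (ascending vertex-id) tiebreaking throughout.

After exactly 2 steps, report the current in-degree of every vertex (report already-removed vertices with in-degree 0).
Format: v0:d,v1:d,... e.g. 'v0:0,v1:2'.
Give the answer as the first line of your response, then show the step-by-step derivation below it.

v0:0,v1:0,v2:0,v3:0,v4:0,v5:1,v6:2,v7:1,v8:0

step 1: output 0; order=[0]; indeg=(0,0,0,0,0,1,2,1,1)
step 2: output 1; order=[0,1]; indeg=(0,0,0,0,0,1,2,1,0)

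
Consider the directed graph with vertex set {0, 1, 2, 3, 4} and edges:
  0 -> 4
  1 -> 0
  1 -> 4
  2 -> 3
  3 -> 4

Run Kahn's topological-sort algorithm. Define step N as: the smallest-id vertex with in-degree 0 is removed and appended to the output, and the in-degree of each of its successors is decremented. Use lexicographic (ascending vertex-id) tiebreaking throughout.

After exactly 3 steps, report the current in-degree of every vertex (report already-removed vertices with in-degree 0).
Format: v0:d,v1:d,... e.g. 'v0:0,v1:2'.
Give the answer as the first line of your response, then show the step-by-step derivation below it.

v0:0,v1:0,v2:0,v3:0,v4:1

step 1: output 1; order=[1]; indeg=(0,0,0,1,2)
step 2: output 0; order=[1,0]; indeg=(0,0,0,1,1)
step 3: output 2; order=[1,0,2]; indeg=(0,0,0,0,1)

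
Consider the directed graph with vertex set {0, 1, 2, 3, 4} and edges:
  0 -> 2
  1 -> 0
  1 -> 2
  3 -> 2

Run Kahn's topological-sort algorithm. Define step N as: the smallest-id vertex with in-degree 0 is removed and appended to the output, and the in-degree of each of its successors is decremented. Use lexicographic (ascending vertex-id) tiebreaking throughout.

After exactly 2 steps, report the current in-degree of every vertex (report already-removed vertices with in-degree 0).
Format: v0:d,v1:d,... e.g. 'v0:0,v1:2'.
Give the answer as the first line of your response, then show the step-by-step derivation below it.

v0:0,v1:0,v2:1,v3:0,v4:0

step 1: output 1; order=[1]; indeg=(0,0,2,0,0)
step 2: output 0; order=[1,0]; indeg=(0,0,1,0,0)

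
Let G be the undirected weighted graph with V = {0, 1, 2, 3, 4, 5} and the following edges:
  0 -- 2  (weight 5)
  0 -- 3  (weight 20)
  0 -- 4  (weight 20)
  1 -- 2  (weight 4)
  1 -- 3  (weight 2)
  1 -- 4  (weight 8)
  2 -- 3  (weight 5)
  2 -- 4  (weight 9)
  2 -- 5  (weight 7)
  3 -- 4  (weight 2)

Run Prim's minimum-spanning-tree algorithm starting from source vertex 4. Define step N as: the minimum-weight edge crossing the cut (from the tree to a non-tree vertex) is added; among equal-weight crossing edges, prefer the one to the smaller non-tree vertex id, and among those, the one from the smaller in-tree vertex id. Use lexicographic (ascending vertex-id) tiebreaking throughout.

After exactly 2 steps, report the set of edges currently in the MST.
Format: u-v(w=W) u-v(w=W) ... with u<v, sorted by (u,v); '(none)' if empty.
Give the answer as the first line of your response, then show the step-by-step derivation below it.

1-3(w=2) 3-4(w=2)

step 1: add edge 3-4 (w=2); MST = {3-4(w=2)}
step 2: add edge 1-3 (w=2); MST = {1-3(w=2) 3-4(w=2)}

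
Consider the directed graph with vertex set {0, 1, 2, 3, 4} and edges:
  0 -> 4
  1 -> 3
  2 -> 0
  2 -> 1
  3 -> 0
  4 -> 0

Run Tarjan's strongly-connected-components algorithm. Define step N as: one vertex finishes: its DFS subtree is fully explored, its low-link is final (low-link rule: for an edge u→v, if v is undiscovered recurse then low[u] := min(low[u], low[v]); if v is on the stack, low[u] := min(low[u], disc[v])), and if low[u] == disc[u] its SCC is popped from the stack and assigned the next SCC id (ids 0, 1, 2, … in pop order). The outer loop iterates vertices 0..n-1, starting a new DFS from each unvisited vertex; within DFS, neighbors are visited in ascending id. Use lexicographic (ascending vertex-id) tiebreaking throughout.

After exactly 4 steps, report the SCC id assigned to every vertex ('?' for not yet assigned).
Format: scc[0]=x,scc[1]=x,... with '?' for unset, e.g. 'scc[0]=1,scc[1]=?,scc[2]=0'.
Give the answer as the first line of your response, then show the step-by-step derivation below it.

scc[0]=0,scc[1]=2,scc[2]=?,scc[3]=1,scc[4]=0

step 1: low=(low[0]=0,low[1]=?,low[2]=?,low[3]=?,low[4]=0); scc=(scc[0]=?,scc[1]=?,scc[2]=?,scc[3]=?,scc[4]=?)
step 2: low=(low[0]=0,low[1]=?,low[2]=?,low[3]=?,low[4]=0); scc=(scc[0]=0,scc[1]=?,scc[2]=?,scc[3]=?,scc[4]=0)
step 3: low=(low[0]=0,low[1]=2,low[2]=?,low[3]=3,low[4]=0); scc=(scc[0]=0,scc[1]=?,scc[2]=?,scc[3]=1,scc[4]=0)
step 4: low=(low[0]=0,low[1]=2,low[2]=?,low[3]=3,low[4]=0); scc=(scc[0]=0,scc[1]=2,scc[2]=?,scc[3]=1,scc[4]=0)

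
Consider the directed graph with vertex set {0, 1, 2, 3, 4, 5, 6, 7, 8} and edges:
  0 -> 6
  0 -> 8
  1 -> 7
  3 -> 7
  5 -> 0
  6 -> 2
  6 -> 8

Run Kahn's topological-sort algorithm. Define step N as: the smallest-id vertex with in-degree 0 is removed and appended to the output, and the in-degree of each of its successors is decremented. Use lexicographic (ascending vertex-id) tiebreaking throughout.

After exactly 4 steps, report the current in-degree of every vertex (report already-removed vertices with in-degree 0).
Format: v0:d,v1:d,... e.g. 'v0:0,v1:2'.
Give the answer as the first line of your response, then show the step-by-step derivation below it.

v0:0,v1:0,v2:1,v3:0,v4:0,v5:0,v6:1,v7:0,v8:2

step 1: output 1; order=[1]; indeg=(1,0,1,0,0,0,1,1,2)
step 2: output 3; order=[1,3]; indeg=(1,0,1,0,0,0,1,0,2)
step 3: output 4; order=[1,3,4]; indeg=(1,0,1,0,0,0,1,0,2)
step 4: output 5; order=[1,3,4,5]; indeg=(0,0,1,0,0,0,1,0,2)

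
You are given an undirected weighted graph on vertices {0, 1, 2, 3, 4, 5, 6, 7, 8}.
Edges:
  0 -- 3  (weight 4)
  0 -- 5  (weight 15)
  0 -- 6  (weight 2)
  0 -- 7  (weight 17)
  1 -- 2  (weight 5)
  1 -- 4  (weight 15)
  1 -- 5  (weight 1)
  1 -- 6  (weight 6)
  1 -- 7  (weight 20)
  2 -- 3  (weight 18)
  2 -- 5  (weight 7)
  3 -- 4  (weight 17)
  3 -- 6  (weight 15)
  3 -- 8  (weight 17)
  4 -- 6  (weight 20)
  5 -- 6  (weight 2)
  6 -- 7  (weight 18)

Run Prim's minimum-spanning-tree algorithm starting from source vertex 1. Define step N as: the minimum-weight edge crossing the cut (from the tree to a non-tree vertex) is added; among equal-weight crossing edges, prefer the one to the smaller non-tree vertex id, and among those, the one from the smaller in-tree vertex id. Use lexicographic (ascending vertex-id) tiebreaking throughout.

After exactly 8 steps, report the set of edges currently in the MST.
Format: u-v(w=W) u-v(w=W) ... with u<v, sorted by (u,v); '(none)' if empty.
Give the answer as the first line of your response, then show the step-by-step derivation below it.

0-3(w=4) 0-6(w=2) 0-7(w=17) 1-2(w=5) 1-4(w=15) 1-5(w=1) 3-8(w=17) 5-6(w=2)

step 1: add edge 1-5 (w=1); MST = {1-5(w=1)}
step 2: add edge 5-6 (w=2); MST = {1-5(w=1) 5-6(w=2)}
step 3: add edge 0-6 (w=2); MST = {0-6(w=2) 1-5(w=1) 5-6(w=2)}
step 4: add edge 0-3 (w=4); MST = {0-3(w=4) 0-6(w=2) 1-5(w=1) 5-6(w=2)}
step 5: add edge 1-2 (w=5); MST = {0-3(w=4) 0-6(w=2) 1-2(w=5) 1-5(w=1) 5-6(w=2)}
step 6: add edge 1-4 (w=15); MST = {0-3(w=4) 0-6(w=2) 1-2(w=5) 1-4(w=15) 1-5(w=1) 5-6(w=2)}
step 7: add edge 0-7 (w=17); MST = {0-3(w=4) 0-6(w=2) 0-7(w=17) 1-2(w=5) 1-4(w=15) 1-5(w=1) 5-6(w=2)}
step 8: add edge 3-8 (w=17); MST = {0-3(w=4) 0-6(w=2) 0-7(w=17) 1-2(w=5) 1-4(w=15) 1-5(w=1) 3-8(w=17) 5-6(w=2)}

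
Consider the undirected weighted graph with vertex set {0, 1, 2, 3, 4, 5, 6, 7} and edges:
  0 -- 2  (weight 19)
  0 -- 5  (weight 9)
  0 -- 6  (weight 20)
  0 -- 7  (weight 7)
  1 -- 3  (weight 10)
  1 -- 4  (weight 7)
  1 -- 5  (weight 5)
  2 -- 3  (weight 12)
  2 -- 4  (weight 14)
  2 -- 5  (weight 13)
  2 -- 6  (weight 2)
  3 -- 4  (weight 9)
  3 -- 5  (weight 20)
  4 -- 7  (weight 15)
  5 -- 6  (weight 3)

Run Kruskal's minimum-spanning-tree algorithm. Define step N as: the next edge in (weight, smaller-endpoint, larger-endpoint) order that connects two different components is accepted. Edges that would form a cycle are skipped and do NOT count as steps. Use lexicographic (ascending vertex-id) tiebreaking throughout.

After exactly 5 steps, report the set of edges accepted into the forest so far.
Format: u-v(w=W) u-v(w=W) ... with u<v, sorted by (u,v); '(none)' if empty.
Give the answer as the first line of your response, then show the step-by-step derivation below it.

0-7(w=7) 1-4(w=7) 1-5(w=5) 2-6(w=2) 5-6(w=3)

step 1: add edge 2-6 (w=2); MST = {2-6(w=2)}
step 2: add edge 5-6 (w=3); MST = {2-6(w=2) 5-6(w=3)}
step 3: add edge 1-5 (w=5); MST = {1-5(w=5) 2-6(w=2) 5-6(w=3)}
step 4: add edge 0-7 (w=7); MST = {0-7(w=7) 1-5(w=5) 2-6(w=2) 5-6(w=3)}
step 5: add edge 1-4 (w=7); MST = {0-7(w=7) 1-4(w=7) 1-5(w=5) 2-6(w=2) 5-6(w=3)}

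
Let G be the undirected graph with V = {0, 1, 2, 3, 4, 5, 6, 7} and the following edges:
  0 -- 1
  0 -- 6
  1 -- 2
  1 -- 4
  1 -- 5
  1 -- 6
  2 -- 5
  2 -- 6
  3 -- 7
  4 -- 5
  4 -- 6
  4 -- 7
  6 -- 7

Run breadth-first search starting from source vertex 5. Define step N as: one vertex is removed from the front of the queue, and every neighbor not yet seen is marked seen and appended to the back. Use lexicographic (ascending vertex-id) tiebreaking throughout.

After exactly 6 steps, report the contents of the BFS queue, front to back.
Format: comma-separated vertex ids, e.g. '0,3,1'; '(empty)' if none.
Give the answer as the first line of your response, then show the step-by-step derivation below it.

7

step 1: dequeue 5; queue=[1,2,4]; order=5
step 2: dequeue 1; queue=[2,4,0,6]; order=5,1
step 3: dequeue 2; queue=[4,0,6]; order=5,1,2
step 4: dequeue 4; queue=[0,6,7]; order=5,1,2,4
step 5: dequeue 0; queue=[6,7]; order=5,1,2,4,0
step 6: dequeue 6; queue=[7]; order=5,1,2,4,0,6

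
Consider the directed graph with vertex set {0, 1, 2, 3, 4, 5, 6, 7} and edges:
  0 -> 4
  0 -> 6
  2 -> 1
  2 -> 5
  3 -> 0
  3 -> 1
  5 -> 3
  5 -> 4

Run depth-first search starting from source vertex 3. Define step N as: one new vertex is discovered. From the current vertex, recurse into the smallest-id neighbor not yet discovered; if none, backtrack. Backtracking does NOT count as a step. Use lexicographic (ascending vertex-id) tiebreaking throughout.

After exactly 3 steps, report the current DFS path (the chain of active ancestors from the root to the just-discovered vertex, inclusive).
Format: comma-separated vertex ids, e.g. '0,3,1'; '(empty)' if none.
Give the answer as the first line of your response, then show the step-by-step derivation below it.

3,0,4

step 1: discover 3; path=3; order=3
step 2: discover 0; path=3>0; order=3,0
step 3: discover 4; path=3>0>4; order=3,0,4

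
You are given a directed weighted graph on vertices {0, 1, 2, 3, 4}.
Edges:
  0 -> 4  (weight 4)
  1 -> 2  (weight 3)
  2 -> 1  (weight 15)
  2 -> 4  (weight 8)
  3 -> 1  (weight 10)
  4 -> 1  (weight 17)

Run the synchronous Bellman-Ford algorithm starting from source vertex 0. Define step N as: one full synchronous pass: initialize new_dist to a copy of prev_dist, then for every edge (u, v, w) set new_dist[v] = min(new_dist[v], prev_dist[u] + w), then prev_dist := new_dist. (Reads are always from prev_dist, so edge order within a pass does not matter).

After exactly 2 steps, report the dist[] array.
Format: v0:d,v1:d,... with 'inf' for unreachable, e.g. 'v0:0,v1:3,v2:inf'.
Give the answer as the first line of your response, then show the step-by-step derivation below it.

v0:0,v1:21,v2:inf,v3:inf,v4:4

step 1: dist = v0:0,v1:inf,v2:inf,v3:inf,v4:4
step 2: dist = v0:0,v1:21,v2:inf,v3:inf,v4:4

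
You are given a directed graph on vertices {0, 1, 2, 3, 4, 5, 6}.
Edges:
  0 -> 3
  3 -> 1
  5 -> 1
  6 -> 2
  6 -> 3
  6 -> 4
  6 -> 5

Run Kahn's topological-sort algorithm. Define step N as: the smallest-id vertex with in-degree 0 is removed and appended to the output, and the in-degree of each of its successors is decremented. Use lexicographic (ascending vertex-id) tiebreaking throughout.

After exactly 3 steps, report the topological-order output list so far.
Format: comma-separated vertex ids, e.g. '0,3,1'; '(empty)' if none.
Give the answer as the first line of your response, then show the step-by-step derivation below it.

0,6,2

step 1: output 0; order=[0]; indeg=(0,2,1,1,1,1,0)
step 2: output 6; order=[0,6]; indeg=(0,2,0,0,0,0,0)
step 3: output 2; order=[0,6,2]; indeg=(0,2,0,0,0,0,0)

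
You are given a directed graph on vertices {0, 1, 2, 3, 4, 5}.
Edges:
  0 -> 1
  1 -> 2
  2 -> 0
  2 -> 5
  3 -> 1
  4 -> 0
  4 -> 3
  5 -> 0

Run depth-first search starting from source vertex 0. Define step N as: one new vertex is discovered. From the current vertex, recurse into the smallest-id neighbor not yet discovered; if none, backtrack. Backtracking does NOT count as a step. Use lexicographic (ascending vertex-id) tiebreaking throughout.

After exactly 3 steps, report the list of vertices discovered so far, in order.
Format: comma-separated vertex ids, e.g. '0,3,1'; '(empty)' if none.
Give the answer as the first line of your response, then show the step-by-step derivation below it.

0,1,2

step 1: discover 0; path=0; order=0
step 2: discover 1; path=0>1; order=0,1
step 3: discover 2; path=0>1>2; order=0,1,2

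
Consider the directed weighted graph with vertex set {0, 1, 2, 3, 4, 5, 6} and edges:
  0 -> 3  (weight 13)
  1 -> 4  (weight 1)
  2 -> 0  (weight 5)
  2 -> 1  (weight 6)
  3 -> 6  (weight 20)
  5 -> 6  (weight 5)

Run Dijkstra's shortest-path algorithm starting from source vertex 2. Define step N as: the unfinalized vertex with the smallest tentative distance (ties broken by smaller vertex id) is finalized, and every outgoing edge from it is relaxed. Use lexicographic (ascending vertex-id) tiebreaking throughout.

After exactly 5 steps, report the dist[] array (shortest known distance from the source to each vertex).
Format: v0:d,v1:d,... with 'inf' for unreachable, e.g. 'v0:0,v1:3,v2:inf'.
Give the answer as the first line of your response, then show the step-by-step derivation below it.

v0:5,v1:6,v2:0,v3:18,v4:7,v5:inf,v6:38

step 1: dist = v0:5,v1:6,v2:0,v3:inf,v4:inf,v5:inf,v6:inf
step 2: dist = v0:5,v1:6,v2:0,v3:18,v4:inf,v5:inf,v6:inf
step 3: dist = v0:5,v1:6,v2:0,v3:18,v4:7,v5:inf,v6:inf
step 4: dist = v0:5,v1:6,v2:0,v3:18,v4:7,v5:inf,v6:inf
step 5: dist = v0:5,v1:6,v2:0,v3:18,v4:7,v5:inf,v6:38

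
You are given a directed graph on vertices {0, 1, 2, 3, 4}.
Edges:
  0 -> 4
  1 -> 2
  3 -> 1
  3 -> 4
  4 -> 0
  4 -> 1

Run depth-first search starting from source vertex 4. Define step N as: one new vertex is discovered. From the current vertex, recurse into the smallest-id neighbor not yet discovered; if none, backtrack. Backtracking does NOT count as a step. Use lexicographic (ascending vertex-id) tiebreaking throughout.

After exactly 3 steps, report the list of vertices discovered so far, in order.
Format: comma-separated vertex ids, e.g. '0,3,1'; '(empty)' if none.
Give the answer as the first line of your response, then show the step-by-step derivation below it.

4,0,1

step 1: discover 4; path=4; order=4
step 2: discover 0; path=4>0; order=4,0
step 3: discover 1; path=4>1; order=4,0,1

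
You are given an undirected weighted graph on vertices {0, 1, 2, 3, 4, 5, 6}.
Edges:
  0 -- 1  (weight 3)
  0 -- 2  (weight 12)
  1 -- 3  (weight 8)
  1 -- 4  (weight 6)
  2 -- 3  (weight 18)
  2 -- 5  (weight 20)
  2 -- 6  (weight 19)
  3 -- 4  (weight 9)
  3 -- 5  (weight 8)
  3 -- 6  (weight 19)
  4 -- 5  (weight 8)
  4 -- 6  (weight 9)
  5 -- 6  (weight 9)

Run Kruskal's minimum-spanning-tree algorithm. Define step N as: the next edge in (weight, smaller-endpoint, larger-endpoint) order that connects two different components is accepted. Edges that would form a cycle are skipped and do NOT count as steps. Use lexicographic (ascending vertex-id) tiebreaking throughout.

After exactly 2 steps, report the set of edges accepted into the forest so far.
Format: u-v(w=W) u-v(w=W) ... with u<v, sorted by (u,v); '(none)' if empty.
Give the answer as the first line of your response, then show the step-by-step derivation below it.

0-1(w=3) 1-4(w=6)

step 1: add edge 0-1 (w=3); MST = {0-1(w=3)}
step 2: add edge 1-4 (w=6); MST = {0-1(w=3) 1-4(w=6)}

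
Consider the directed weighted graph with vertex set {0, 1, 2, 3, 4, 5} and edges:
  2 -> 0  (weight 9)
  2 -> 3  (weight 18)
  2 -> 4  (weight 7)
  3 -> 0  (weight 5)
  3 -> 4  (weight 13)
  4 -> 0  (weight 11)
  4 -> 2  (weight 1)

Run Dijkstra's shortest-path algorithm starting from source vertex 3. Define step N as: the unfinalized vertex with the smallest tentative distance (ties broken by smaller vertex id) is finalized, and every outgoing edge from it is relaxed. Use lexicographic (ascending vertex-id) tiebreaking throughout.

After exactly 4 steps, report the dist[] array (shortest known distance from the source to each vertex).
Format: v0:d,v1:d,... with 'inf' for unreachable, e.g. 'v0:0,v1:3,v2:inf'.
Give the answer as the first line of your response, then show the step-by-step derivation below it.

v0:5,v1:inf,v2:14,v3:0,v4:13,v5:inf

step 1: dist = v0:5,v1:inf,v2:inf,v3:0,v4:13,v5:inf
step 2: dist = v0:5,v1:inf,v2:inf,v3:0,v4:13,v5:inf
step 3: dist = v0:5,v1:inf,v2:14,v3:0,v4:13,v5:inf
step 4: dist = v0:5,v1:inf,v2:14,v3:0,v4:13,v5:inf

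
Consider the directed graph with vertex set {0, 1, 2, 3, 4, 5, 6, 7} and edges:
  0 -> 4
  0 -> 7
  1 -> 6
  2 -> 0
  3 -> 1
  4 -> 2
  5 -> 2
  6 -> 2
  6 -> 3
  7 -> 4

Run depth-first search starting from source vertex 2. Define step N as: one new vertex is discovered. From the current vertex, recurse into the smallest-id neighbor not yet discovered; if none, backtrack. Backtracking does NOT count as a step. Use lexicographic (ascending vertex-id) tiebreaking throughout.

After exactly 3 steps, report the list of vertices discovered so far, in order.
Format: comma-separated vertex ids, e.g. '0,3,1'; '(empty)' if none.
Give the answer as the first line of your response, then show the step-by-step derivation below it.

2,0,4

step 1: discover 2; path=2; order=2
step 2: discover 0; path=2>0; order=2,0
step 3: discover 4; path=2>0>4; order=2,0,4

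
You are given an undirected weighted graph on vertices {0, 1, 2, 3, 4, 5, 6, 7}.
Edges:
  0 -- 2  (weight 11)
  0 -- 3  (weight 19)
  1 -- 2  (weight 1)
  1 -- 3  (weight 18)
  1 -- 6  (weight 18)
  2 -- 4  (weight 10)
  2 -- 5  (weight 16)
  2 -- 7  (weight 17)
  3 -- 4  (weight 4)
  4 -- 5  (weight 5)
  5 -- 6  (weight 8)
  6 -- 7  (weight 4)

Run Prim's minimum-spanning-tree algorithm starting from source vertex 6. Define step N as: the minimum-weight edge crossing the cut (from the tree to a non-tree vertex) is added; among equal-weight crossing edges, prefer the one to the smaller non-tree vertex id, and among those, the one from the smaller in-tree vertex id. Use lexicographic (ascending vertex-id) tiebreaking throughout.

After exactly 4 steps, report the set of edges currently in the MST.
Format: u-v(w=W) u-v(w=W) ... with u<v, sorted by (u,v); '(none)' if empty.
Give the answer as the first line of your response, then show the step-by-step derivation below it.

3-4(w=4) 4-5(w=5) 5-6(w=8) 6-7(w=4)

step 1: add edge 6-7 (w=4); MST = {6-7(w=4)}
step 2: add edge 5-6 (w=8); MST = {5-6(w=8) 6-7(w=4)}
step 3: add edge 4-5 (w=5); MST = {4-5(w=5) 5-6(w=8) 6-7(w=4)}
step 4: add edge 3-4 (w=4); MST = {3-4(w=4) 4-5(w=5) 5-6(w=8) 6-7(w=4)}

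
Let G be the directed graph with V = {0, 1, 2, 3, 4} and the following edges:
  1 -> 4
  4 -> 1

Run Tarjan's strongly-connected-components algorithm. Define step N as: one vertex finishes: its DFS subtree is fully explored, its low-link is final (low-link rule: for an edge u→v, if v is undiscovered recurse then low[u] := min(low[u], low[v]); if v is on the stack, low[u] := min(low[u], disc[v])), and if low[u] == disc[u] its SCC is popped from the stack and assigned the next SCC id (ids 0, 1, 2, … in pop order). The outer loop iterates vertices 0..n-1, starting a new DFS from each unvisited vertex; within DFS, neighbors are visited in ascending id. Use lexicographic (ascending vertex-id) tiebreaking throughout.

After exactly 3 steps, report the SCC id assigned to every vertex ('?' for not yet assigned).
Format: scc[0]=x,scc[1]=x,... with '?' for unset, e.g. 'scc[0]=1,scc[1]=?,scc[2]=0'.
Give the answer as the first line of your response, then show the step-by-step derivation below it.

scc[0]=0,scc[1]=1,scc[2]=?,scc[3]=?,scc[4]=1

step 1: low=(low[0]=0,low[1]=?,low[2]=?,low[3]=?,low[4]=?); scc=(scc[0]=0,scc[1]=?,scc[2]=?,scc[3]=?,scc[4]=?)
step 2: low=(low[0]=0,low[1]=1,low[2]=?,low[3]=?,low[4]=1); scc=(scc[0]=0,scc[1]=?,scc[2]=?,scc[3]=?,scc[4]=?)
step 3: low=(low[0]=0,low[1]=1,low[2]=?,low[3]=?,low[4]=1); scc=(scc[0]=0,scc[1]=1,scc[2]=?,scc[3]=?,scc[4]=1)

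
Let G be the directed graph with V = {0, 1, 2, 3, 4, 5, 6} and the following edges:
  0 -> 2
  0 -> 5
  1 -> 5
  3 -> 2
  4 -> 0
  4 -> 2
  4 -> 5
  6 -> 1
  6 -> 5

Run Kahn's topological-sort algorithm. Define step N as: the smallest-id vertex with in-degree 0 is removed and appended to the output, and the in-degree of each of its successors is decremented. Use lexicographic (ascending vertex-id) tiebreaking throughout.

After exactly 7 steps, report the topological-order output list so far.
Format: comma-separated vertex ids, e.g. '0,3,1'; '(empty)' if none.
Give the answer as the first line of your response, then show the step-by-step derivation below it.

3,4,0,2,6,1,5

step 1: output 3; order=[3]; indeg=(1,1,2,0,0,4,0)
step 2: output 4; order=[3,4]; indeg=(0,1,1,0,0,3,0)
step 3: output 0; order=[3,4,0]; indeg=(0,1,0,0,0,2,0)
step 4: output 2; order=[3,4,0,2]; indeg=(0,1,0,0,0,2,0)
step 5: output 6; order=[3,4,0,2,6]; indeg=(0,0,0,0,0,1,0)
step 6: output 1; order=[3,4,0,2,6,1]; indeg=(0,0,0,0,0,0,0)
step 7: output 5; order=[3,4,0,2,6,1,5]; indeg=(0,0,0,0,0,0,0)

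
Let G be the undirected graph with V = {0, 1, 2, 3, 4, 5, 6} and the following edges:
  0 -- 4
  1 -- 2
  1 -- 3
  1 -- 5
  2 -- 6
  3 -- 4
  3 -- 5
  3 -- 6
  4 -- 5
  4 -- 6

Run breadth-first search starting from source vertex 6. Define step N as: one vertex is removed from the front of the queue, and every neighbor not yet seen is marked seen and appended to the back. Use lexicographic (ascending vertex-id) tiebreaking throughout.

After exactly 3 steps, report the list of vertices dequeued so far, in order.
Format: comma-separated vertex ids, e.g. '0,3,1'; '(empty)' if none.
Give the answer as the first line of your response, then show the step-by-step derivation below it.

6,2,3

step 1: dequeue 6; queue=[2,3,4]; order=6
step 2: dequeue 2; queue=[3,4,1]; order=6,2
step 3: dequeue 3; queue=[4,1,5]; order=6,2,3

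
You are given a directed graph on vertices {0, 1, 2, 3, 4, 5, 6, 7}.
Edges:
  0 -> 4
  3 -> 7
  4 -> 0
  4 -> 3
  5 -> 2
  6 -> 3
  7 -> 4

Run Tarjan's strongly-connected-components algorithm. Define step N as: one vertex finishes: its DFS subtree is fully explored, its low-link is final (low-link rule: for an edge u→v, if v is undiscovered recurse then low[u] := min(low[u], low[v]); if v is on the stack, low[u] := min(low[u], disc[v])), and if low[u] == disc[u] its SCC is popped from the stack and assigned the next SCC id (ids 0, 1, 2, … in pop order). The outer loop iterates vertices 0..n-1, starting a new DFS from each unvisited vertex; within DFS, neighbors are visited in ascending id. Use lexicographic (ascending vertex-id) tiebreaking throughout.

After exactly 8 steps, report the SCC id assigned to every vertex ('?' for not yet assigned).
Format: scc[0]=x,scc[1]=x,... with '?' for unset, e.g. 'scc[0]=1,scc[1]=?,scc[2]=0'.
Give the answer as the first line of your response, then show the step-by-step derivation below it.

scc[0]=0,scc[1]=1,scc[2]=2,scc[3]=0,scc[4]=0,scc[5]=3,scc[6]=4,scc[7]=0

step 1: low=(low[0]=0,low[1]=?,low[2]=?,low[3]=2,low[4]=0,low[5]=?,low[6]=?,low[7]=1); scc=(scc[0]=?,scc[1]=?,scc[2]=?,scc[3]=?,scc[4]=?,scc[5]=?,scc[6]=?,scc[7]=?)
step 2: low=(low[0]=0,low[1]=?,low[2]=?,low[3]=1,low[4]=0,low[5]=?,low[6]=?,low[7]=1); scc=(scc[0]=?,scc[1]=?,scc[2]=?,scc[3]=?,scc[4]=?,scc[5]=?,scc[6]=?,scc[7]=?)
step 3: low=(low[0]=0,low[1]=?,low[2]=?,low[3]=1,low[4]=0,low[5]=?,low[6]=?,low[7]=1); scc=(scc[0]=?,scc[1]=?,scc[2]=?,scc[3]=?,scc[4]=?,scc[5]=?,scc[6]=?,scc[7]=?)
step 4: low=(low[0]=0,low[1]=?,low[2]=?,low[3]=1,low[4]=0,low[5]=?,low[6]=?,low[7]=1); scc=(scc[0]=0,scc[1]=?,scc[2]=?,scc[3]=0,scc[4]=0,scc[5]=?,scc[6]=?,scc[7]=0)
step 5: low=(low[0]=0,low[1]=4,low[2]=?,low[3]=1,low[4]=0,low[5]=?,low[6]=?,low[7]=1); scc=(scc[0]=0,scc[1]=1,scc[2]=?,scc[3]=0,scc[4]=0,scc[5]=?,scc[6]=?,scc[7]=0)
step 6: low=(low[0]=0,low[1]=4,low[2]=5,low[3]=1,low[4]=0,low[5]=?,low[6]=?,low[7]=1); scc=(scc[0]=0,scc[1]=1,scc[2]=2,scc[3]=0,scc[4]=0,scc[5]=?,scc[6]=?,scc[7]=0)
step 7: low=(low[0]=0,low[1]=4,low[2]=5,low[3]=1,low[4]=0,low[5]=6,low[6]=?,low[7]=1); scc=(scc[0]=0,scc[1]=1,scc[2]=2,scc[3]=0,scc[4]=0,scc[5]=3,scc[6]=?,scc[7]=0)
step 8: low=(low[0]=0,low[1]=4,low[2]=5,low[3]=1,low[4]=0,low[5]=6,low[6]=7,low[7]=1); scc=(scc[0]=0,scc[1]=1,scc[2]=2,scc[3]=0,scc[4]=0,scc[5]=3,scc[6]=4,scc[7]=0)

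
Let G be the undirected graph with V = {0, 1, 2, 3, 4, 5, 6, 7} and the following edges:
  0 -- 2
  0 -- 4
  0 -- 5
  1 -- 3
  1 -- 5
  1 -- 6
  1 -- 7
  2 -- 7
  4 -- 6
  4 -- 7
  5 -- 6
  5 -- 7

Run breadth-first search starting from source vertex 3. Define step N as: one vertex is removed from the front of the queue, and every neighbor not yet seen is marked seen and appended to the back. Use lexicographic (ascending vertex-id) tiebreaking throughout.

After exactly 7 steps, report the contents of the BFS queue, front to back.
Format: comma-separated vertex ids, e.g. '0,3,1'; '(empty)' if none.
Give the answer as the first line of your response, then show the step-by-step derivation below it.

2

step 1: dequeue 3; queue=[1]; order=3
step 2: dequeue 1; queue=[5,6,7]; order=3,1
step 3: dequeue 5; queue=[6,7,0]; order=3,1,5
step 4: dequeue 6; queue=[7,0,4]; order=3,1,5,6
step 5: dequeue 7; queue=[0,4,2]; order=3,1,5,6,7
step 6: dequeue 0; queue=[4,2]; order=3,1,5,6,7,0
step 7: dequeue 4; queue=[2]; order=3,1,5,6,7,0,4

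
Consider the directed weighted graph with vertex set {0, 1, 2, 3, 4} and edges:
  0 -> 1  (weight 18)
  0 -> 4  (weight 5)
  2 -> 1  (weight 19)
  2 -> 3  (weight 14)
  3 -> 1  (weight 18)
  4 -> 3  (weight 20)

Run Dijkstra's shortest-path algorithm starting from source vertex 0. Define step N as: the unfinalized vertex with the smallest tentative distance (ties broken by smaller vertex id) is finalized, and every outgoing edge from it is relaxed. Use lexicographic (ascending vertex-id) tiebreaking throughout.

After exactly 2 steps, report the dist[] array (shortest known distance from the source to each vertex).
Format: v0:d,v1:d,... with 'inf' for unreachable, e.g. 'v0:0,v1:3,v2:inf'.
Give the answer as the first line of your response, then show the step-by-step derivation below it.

v0:0,v1:18,v2:inf,v3:25,v4:5

step 1: dist = v0:0,v1:18,v2:inf,v3:inf,v4:5
step 2: dist = v0:0,v1:18,v2:inf,v3:25,v4:5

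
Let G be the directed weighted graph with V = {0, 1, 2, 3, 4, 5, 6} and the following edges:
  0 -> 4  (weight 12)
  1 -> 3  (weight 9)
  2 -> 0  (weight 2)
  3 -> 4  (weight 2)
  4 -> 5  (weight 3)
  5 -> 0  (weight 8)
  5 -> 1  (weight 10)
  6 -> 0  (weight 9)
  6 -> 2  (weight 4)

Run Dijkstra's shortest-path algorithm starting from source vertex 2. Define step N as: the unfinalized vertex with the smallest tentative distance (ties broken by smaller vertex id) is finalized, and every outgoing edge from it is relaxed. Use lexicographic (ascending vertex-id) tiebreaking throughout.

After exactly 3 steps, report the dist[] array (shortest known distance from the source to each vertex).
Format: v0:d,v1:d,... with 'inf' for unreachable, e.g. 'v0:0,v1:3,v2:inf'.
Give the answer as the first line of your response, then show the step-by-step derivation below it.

v0:2,v1:inf,v2:0,v3:inf,v4:14,v5:17,v6:inf

step 1: dist = v0:2,v1:inf,v2:0,v3:inf,v4:inf,v5:inf,v6:inf
step 2: dist = v0:2,v1:inf,v2:0,v3:inf,v4:14,v5:inf,v6:inf
step 3: dist = v0:2,v1:inf,v2:0,v3:inf,v4:14,v5:17,v6:inf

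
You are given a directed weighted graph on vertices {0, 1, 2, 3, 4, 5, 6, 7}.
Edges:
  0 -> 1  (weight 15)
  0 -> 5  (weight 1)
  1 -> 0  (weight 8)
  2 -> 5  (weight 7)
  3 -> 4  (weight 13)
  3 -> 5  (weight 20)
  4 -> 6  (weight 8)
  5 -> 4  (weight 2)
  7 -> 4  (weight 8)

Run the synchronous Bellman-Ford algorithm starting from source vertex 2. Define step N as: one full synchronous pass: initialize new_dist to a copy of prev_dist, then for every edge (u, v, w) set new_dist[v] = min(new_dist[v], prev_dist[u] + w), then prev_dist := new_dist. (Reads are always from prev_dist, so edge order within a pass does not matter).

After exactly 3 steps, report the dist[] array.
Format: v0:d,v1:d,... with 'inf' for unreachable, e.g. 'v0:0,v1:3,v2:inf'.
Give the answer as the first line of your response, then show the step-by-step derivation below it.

v0:inf,v1:inf,v2:0,v3:inf,v4:9,v5:7,v6:17,v7:inf

step 1: dist = v0:inf,v1:inf,v2:0,v3:inf,v4:inf,v5:7,v6:inf,v7:inf
step 2: dist = v0:inf,v1:inf,v2:0,v3:inf,v4:9,v5:7,v6:inf,v7:inf
step 3: dist = v0:inf,v1:inf,v2:0,v3:inf,v4:9,v5:7,v6:17,v7:inf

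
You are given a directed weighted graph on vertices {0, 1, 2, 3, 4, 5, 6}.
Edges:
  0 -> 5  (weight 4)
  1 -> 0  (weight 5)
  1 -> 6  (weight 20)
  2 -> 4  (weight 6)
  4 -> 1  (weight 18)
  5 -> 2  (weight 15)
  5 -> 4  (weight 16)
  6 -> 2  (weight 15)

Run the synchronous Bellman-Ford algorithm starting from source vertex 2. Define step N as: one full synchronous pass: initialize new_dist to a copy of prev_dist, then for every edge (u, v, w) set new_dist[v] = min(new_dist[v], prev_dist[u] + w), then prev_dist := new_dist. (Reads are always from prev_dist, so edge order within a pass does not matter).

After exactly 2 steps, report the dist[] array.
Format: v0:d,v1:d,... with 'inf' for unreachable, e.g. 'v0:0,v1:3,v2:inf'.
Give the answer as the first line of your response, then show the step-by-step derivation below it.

v0:inf,v1:24,v2:0,v3:inf,v4:6,v5:inf,v6:inf

step 1: dist = v0:inf,v1:inf,v2:0,v3:inf,v4:6,v5:inf,v6:inf
step 2: dist = v0:inf,v1:24,v2:0,v3:inf,v4:6,v5:inf,v6:inf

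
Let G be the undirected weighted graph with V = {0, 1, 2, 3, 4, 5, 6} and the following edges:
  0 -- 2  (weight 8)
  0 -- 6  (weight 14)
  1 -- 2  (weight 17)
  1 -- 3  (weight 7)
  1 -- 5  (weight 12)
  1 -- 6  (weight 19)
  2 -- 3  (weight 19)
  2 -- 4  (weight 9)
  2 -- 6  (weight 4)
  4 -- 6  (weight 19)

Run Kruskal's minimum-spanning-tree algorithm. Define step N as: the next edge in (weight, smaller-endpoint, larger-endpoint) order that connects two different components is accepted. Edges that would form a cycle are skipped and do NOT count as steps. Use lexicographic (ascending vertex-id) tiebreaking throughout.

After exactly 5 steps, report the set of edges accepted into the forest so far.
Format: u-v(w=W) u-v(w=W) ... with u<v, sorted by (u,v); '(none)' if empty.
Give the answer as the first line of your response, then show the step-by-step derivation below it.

0-2(w=8) 1-3(w=7) 1-5(w=12) 2-4(w=9) 2-6(w=4)

step 1: add edge 2-6 (w=4); MST = {2-6(w=4)}
step 2: add edge 1-3 (w=7); MST = {1-3(w=7) 2-6(w=4)}
step 3: add edge 0-2 (w=8); MST = {0-2(w=8) 1-3(w=7) 2-6(w=4)}
step 4: add edge 2-4 (w=9); MST = {0-2(w=8) 1-3(w=7) 2-4(w=9) 2-6(w=4)}
step 5: add edge 1-5 (w=12); MST = {0-2(w=8) 1-3(w=7) 1-5(w=12) 2-4(w=9) 2-6(w=4)}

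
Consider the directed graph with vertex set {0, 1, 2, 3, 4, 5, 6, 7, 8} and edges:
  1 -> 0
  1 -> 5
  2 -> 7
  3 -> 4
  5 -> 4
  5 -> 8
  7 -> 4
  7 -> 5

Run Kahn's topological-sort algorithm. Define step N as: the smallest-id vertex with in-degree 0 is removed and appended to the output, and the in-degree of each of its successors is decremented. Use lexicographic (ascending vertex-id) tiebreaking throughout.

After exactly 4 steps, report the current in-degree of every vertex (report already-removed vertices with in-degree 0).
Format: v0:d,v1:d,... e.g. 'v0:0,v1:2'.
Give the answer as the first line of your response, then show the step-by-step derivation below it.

v0:0,v1:0,v2:0,v3:0,v4:2,v5:1,v6:0,v7:0,v8:1

step 1: output 1; order=[1]; indeg=(0,0,0,0,3,1,0,1,1)
step 2: output 0; order=[1,0]; indeg=(0,0,0,0,3,1,0,1,1)
step 3: output 2; order=[1,0,2]; indeg=(0,0,0,0,3,1,0,0,1)
step 4: output 3; order=[1,0,2,3]; indeg=(0,0,0,0,2,1,0,0,1)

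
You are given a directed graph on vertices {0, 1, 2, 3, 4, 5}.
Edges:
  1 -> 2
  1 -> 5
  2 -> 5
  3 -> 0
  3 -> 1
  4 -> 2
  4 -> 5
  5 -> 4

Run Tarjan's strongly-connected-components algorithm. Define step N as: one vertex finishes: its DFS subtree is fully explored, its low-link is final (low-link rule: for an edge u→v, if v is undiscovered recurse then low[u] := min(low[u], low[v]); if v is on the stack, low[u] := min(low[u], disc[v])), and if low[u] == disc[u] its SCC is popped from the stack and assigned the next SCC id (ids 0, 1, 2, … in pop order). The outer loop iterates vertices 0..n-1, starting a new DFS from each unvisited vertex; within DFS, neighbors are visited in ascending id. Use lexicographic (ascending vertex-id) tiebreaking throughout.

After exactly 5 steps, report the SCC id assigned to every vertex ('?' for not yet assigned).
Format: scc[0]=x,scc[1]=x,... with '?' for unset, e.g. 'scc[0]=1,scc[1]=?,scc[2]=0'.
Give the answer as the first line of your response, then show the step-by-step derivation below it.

scc[0]=0,scc[1]=2,scc[2]=1,scc[3]=?,scc[4]=1,scc[5]=1

step 1: low=(low[0]=0,low[1]=?,low[2]=?,low[3]=?,low[4]=?,low[5]=?); scc=(scc[0]=0,scc[1]=?,scc[2]=?,scc[3]=?,scc[4]=?,scc[5]=?)
step 2: low=(low[0]=0,low[1]=1,low[2]=2,low[3]=?,low[4]=2,low[5]=3); scc=(scc[0]=0,scc[1]=?,scc[2]=?,scc[3]=?,scc[4]=?,scc[5]=?)
step 3: low=(low[0]=0,low[1]=1,low[2]=2,low[3]=?,low[4]=2,low[5]=2); scc=(scc[0]=0,scc[1]=?,scc[2]=?,scc[3]=?,scc[4]=?,scc[5]=?)
step 4: low=(low[0]=0,low[1]=1,low[2]=2,low[3]=?,low[4]=2,low[5]=2); scc=(scc[0]=0,scc[1]=?,scc[2]=1,scc[3]=?,scc[4]=1,scc[5]=1)
step 5: low=(low[0]=0,low[1]=1,low[2]=2,low[3]=?,low[4]=2,low[5]=2); scc=(scc[0]=0,scc[1]=2,scc[2]=1,scc[3]=?,scc[4]=1,scc[5]=1)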